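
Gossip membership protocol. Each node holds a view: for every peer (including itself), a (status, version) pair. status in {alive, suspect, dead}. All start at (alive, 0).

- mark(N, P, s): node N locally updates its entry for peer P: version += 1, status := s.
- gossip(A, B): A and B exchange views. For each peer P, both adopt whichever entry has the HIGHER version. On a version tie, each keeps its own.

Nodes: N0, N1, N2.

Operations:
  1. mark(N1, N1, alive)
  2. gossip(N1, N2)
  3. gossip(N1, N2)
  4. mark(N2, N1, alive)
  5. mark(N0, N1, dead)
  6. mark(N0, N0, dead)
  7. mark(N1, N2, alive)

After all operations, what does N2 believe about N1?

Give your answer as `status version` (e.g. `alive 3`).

Op 1: N1 marks N1=alive -> (alive,v1)
Op 2: gossip N1<->N2 -> N1.N0=(alive,v0) N1.N1=(alive,v1) N1.N2=(alive,v0) | N2.N0=(alive,v0) N2.N1=(alive,v1) N2.N2=(alive,v0)
Op 3: gossip N1<->N2 -> N1.N0=(alive,v0) N1.N1=(alive,v1) N1.N2=(alive,v0) | N2.N0=(alive,v0) N2.N1=(alive,v1) N2.N2=(alive,v0)
Op 4: N2 marks N1=alive -> (alive,v2)
Op 5: N0 marks N1=dead -> (dead,v1)
Op 6: N0 marks N0=dead -> (dead,v1)
Op 7: N1 marks N2=alive -> (alive,v1)

Answer: alive 2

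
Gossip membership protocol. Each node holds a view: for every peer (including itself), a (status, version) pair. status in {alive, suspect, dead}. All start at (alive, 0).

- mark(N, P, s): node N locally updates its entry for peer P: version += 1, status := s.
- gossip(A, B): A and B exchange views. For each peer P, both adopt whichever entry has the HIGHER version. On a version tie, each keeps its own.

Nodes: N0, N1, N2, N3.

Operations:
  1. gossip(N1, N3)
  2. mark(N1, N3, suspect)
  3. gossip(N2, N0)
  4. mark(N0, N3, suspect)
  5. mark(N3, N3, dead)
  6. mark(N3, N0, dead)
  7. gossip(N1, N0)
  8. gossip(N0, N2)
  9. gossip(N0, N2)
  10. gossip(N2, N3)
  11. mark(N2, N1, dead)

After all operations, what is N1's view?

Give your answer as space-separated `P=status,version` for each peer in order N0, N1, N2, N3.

Op 1: gossip N1<->N3 -> N1.N0=(alive,v0) N1.N1=(alive,v0) N1.N2=(alive,v0) N1.N3=(alive,v0) | N3.N0=(alive,v0) N3.N1=(alive,v0) N3.N2=(alive,v0) N3.N3=(alive,v0)
Op 2: N1 marks N3=suspect -> (suspect,v1)
Op 3: gossip N2<->N0 -> N2.N0=(alive,v0) N2.N1=(alive,v0) N2.N2=(alive,v0) N2.N3=(alive,v0) | N0.N0=(alive,v0) N0.N1=(alive,v0) N0.N2=(alive,v0) N0.N3=(alive,v0)
Op 4: N0 marks N3=suspect -> (suspect,v1)
Op 5: N3 marks N3=dead -> (dead,v1)
Op 6: N3 marks N0=dead -> (dead,v1)
Op 7: gossip N1<->N0 -> N1.N0=(alive,v0) N1.N1=(alive,v0) N1.N2=(alive,v0) N1.N3=(suspect,v1) | N0.N0=(alive,v0) N0.N1=(alive,v0) N0.N2=(alive,v0) N0.N3=(suspect,v1)
Op 8: gossip N0<->N2 -> N0.N0=(alive,v0) N0.N1=(alive,v0) N0.N2=(alive,v0) N0.N3=(suspect,v1) | N2.N0=(alive,v0) N2.N1=(alive,v0) N2.N2=(alive,v0) N2.N3=(suspect,v1)
Op 9: gossip N0<->N2 -> N0.N0=(alive,v0) N0.N1=(alive,v0) N0.N2=(alive,v0) N0.N3=(suspect,v1) | N2.N0=(alive,v0) N2.N1=(alive,v0) N2.N2=(alive,v0) N2.N3=(suspect,v1)
Op 10: gossip N2<->N3 -> N2.N0=(dead,v1) N2.N1=(alive,v0) N2.N2=(alive,v0) N2.N3=(suspect,v1) | N3.N0=(dead,v1) N3.N1=(alive,v0) N3.N2=(alive,v0) N3.N3=(dead,v1)
Op 11: N2 marks N1=dead -> (dead,v1)

Answer: N0=alive,0 N1=alive,0 N2=alive,0 N3=suspect,1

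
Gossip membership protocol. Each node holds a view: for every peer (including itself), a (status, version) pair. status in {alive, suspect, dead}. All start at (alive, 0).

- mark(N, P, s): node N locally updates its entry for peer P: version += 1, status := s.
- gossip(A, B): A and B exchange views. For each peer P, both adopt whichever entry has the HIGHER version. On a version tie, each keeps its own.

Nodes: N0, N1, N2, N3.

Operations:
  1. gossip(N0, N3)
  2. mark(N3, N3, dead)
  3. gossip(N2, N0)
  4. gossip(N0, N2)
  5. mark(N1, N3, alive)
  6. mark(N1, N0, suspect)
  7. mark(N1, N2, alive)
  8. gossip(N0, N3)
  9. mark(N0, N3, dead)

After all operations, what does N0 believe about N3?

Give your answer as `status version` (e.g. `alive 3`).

Answer: dead 2

Derivation:
Op 1: gossip N0<->N3 -> N0.N0=(alive,v0) N0.N1=(alive,v0) N0.N2=(alive,v0) N0.N3=(alive,v0) | N3.N0=(alive,v0) N3.N1=(alive,v0) N3.N2=(alive,v0) N3.N3=(alive,v0)
Op 2: N3 marks N3=dead -> (dead,v1)
Op 3: gossip N2<->N0 -> N2.N0=(alive,v0) N2.N1=(alive,v0) N2.N2=(alive,v0) N2.N3=(alive,v0) | N0.N0=(alive,v0) N0.N1=(alive,v0) N0.N2=(alive,v0) N0.N3=(alive,v0)
Op 4: gossip N0<->N2 -> N0.N0=(alive,v0) N0.N1=(alive,v0) N0.N2=(alive,v0) N0.N3=(alive,v0) | N2.N0=(alive,v0) N2.N1=(alive,v0) N2.N2=(alive,v0) N2.N3=(alive,v0)
Op 5: N1 marks N3=alive -> (alive,v1)
Op 6: N1 marks N0=suspect -> (suspect,v1)
Op 7: N1 marks N2=alive -> (alive,v1)
Op 8: gossip N0<->N3 -> N0.N0=(alive,v0) N0.N1=(alive,v0) N0.N2=(alive,v0) N0.N3=(dead,v1) | N3.N0=(alive,v0) N3.N1=(alive,v0) N3.N2=(alive,v0) N3.N3=(dead,v1)
Op 9: N0 marks N3=dead -> (dead,v2)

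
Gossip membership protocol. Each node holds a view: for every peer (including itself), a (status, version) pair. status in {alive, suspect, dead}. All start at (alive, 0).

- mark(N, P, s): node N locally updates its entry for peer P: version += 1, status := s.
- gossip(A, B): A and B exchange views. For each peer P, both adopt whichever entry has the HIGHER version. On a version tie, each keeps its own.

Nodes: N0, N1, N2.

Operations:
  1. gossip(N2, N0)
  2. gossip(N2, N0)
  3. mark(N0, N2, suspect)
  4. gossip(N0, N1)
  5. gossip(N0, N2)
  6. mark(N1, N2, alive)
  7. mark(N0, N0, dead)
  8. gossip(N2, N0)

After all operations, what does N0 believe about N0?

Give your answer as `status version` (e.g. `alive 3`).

Answer: dead 1

Derivation:
Op 1: gossip N2<->N0 -> N2.N0=(alive,v0) N2.N1=(alive,v0) N2.N2=(alive,v0) | N0.N0=(alive,v0) N0.N1=(alive,v0) N0.N2=(alive,v0)
Op 2: gossip N2<->N0 -> N2.N0=(alive,v0) N2.N1=(alive,v0) N2.N2=(alive,v0) | N0.N0=(alive,v0) N0.N1=(alive,v0) N0.N2=(alive,v0)
Op 3: N0 marks N2=suspect -> (suspect,v1)
Op 4: gossip N0<->N1 -> N0.N0=(alive,v0) N0.N1=(alive,v0) N0.N2=(suspect,v1) | N1.N0=(alive,v0) N1.N1=(alive,v0) N1.N2=(suspect,v1)
Op 5: gossip N0<->N2 -> N0.N0=(alive,v0) N0.N1=(alive,v0) N0.N2=(suspect,v1) | N2.N0=(alive,v0) N2.N1=(alive,v0) N2.N2=(suspect,v1)
Op 6: N1 marks N2=alive -> (alive,v2)
Op 7: N0 marks N0=dead -> (dead,v1)
Op 8: gossip N2<->N0 -> N2.N0=(dead,v1) N2.N1=(alive,v0) N2.N2=(suspect,v1) | N0.N0=(dead,v1) N0.N1=(alive,v0) N0.N2=(suspect,v1)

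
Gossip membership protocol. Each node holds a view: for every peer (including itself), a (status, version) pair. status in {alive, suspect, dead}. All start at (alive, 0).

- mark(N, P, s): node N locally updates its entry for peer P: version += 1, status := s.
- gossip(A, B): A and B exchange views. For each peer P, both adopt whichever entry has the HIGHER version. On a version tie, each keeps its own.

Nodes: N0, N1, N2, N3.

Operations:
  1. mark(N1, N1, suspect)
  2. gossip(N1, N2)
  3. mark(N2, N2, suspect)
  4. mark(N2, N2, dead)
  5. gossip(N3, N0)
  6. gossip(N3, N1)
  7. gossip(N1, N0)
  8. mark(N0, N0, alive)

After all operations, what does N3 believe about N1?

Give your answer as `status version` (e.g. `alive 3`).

Op 1: N1 marks N1=suspect -> (suspect,v1)
Op 2: gossip N1<->N2 -> N1.N0=(alive,v0) N1.N1=(suspect,v1) N1.N2=(alive,v0) N1.N3=(alive,v0) | N2.N0=(alive,v0) N2.N1=(suspect,v1) N2.N2=(alive,v0) N2.N3=(alive,v0)
Op 3: N2 marks N2=suspect -> (suspect,v1)
Op 4: N2 marks N2=dead -> (dead,v2)
Op 5: gossip N3<->N0 -> N3.N0=(alive,v0) N3.N1=(alive,v0) N3.N2=(alive,v0) N3.N3=(alive,v0) | N0.N0=(alive,v0) N0.N1=(alive,v0) N0.N2=(alive,v0) N0.N3=(alive,v0)
Op 6: gossip N3<->N1 -> N3.N0=(alive,v0) N3.N1=(suspect,v1) N3.N2=(alive,v0) N3.N3=(alive,v0) | N1.N0=(alive,v0) N1.N1=(suspect,v1) N1.N2=(alive,v0) N1.N3=(alive,v0)
Op 7: gossip N1<->N0 -> N1.N0=(alive,v0) N1.N1=(suspect,v1) N1.N2=(alive,v0) N1.N3=(alive,v0) | N0.N0=(alive,v0) N0.N1=(suspect,v1) N0.N2=(alive,v0) N0.N3=(alive,v0)
Op 8: N0 marks N0=alive -> (alive,v1)

Answer: suspect 1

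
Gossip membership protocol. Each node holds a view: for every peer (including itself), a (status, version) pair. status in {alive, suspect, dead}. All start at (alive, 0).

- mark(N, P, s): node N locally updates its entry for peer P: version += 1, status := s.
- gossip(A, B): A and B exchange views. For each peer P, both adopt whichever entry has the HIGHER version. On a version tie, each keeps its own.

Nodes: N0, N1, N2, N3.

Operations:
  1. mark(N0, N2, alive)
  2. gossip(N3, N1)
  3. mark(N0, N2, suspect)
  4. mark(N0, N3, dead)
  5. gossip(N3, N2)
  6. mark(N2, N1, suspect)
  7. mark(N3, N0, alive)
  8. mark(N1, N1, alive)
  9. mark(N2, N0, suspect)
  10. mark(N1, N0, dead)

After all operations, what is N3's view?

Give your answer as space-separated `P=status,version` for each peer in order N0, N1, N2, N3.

Op 1: N0 marks N2=alive -> (alive,v1)
Op 2: gossip N3<->N1 -> N3.N0=(alive,v0) N3.N1=(alive,v0) N3.N2=(alive,v0) N3.N3=(alive,v0) | N1.N0=(alive,v0) N1.N1=(alive,v0) N1.N2=(alive,v0) N1.N3=(alive,v0)
Op 3: N0 marks N2=suspect -> (suspect,v2)
Op 4: N0 marks N3=dead -> (dead,v1)
Op 5: gossip N3<->N2 -> N3.N0=(alive,v0) N3.N1=(alive,v0) N3.N2=(alive,v0) N3.N3=(alive,v0) | N2.N0=(alive,v0) N2.N1=(alive,v0) N2.N2=(alive,v0) N2.N3=(alive,v0)
Op 6: N2 marks N1=suspect -> (suspect,v1)
Op 7: N3 marks N0=alive -> (alive,v1)
Op 8: N1 marks N1=alive -> (alive,v1)
Op 9: N2 marks N0=suspect -> (suspect,v1)
Op 10: N1 marks N0=dead -> (dead,v1)

Answer: N0=alive,1 N1=alive,0 N2=alive,0 N3=alive,0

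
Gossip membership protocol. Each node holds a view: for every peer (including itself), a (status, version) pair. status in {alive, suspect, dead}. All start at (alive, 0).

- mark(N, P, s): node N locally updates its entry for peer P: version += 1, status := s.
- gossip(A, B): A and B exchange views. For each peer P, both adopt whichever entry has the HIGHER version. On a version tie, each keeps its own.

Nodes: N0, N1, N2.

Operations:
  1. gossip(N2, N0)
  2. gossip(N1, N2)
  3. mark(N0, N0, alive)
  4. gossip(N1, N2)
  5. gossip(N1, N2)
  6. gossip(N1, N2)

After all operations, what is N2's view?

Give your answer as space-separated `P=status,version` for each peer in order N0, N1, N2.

Op 1: gossip N2<->N0 -> N2.N0=(alive,v0) N2.N1=(alive,v0) N2.N2=(alive,v0) | N0.N0=(alive,v0) N0.N1=(alive,v0) N0.N2=(alive,v0)
Op 2: gossip N1<->N2 -> N1.N0=(alive,v0) N1.N1=(alive,v0) N1.N2=(alive,v0) | N2.N0=(alive,v0) N2.N1=(alive,v0) N2.N2=(alive,v0)
Op 3: N0 marks N0=alive -> (alive,v1)
Op 4: gossip N1<->N2 -> N1.N0=(alive,v0) N1.N1=(alive,v0) N1.N2=(alive,v0) | N2.N0=(alive,v0) N2.N1=(alive,v0) N2.N2=(alive,v0)
Op 5: gossip N1<->N2 -> N1.N0=(alive,v0) N1.N1=(alive,v0) N1.N2=(alive,v0) | N2.N0=(alive,v0) N2.N1=(alive,v0) N2.N2=(alive,v0)
Op 6: gossip N1<->N2 -> N1.N0=(alive,v0) N1.N1=(alive,v0) N1.N2=(alive,v0) | N2.N0=(alive,v0) N2.N1=(alive,v0) N2.N2=(alive,v0)

Answer: N0=alive,0 N1=alive,0 N2=alive,0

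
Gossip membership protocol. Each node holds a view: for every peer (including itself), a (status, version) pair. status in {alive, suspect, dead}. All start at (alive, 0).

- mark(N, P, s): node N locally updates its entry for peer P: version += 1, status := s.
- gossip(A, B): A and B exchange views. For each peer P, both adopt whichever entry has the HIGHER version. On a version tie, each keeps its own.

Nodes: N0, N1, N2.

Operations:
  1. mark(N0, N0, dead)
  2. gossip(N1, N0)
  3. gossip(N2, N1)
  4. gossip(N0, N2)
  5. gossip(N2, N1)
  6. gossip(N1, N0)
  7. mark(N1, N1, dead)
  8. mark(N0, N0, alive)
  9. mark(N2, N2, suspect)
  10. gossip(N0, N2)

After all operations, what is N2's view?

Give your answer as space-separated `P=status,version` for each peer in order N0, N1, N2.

Answer: N0=alive,2 N1=alive,0 N2=suspect,1

Derivation:
Op 1: N0 marks N0=dead -> (dead,v1)
Op 2: gossip N1<->N0 -> N1.N0=(dead,v1) N1.N1=(alive,v0) N1.N2=(alive,v0) | N0.N0=(dead,v1) N0.N1=(alive,v0) N0.N2=(alive,v0)
Op 3: gossip N2<->N1 -> N2.N0=(dead,v1) N2.N1=(alive,v0) N2.N2=(alive,v0) | N1.N0=(dead,v1) N1.N1=(alive,v0) N1.N2=(alive,v0)
Op 4: gossip N0<->N2 -> N0.N0=(dead,v1) N0.N1=(alive,v0) N0.N2=(alive,v0) | N2.N0=(dead,v1) N2.N1=(alive,v0) N2.N2=(alive,v0)
Op 5: gossip N2<->N1 -> N2.N0=(dead,v1) N2.N1=(alive,v0) N2.N2=(alive,v0) | N1.N0=(dead,v1) N1.N1=(alive,v0) N1.N2=(alive,v0)
Op 6: gossip N1<->N0 -> N1.N0=(dead,v1) N1.N1=(alive,v0) N1.N2=(alive,v0) | N0.N0=(dead,v1) N0.N1=(alive,v0) N0.N2=(alive,v0)
Op 7: N1 marks N1=dead -> (dead,v1)
Op 8: N0 marks N0=alive -> (alive,v2)
Op 9: N2 marks N2=suspect -> (suspect,v1)
Op 10: gossip N0<->N2 -> N0.N0=(alive,v2) N0.N1=(alive,v0) N0.N2=(suspect,v1) | N2.N0=(alive,v2) N2.N1=(alive,v0) N2.N2=(suspect,v1)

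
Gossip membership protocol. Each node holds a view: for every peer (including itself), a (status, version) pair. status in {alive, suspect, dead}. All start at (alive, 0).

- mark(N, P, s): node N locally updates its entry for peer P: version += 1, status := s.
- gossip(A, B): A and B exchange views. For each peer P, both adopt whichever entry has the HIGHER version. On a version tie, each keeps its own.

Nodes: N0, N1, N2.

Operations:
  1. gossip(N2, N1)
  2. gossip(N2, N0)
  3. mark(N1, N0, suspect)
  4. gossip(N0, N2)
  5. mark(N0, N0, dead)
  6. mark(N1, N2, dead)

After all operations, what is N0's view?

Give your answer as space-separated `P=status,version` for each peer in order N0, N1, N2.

Answer: N0=dead,1 N1=alive,0 N2=alive,0

Derivation:
Op 1: gossip N2<->N1 -> N2.N0=(alive,v0) N2.N1=(alive,v0) N2.N2=(alive,v0) | N1.N0=(alive,v0) N1.N1=(alive,v0) N1.N2=(alive,v0)
Op 2: gossip N2<->N0 -> N2.N0=(alive,v0) N2.N1=(alive,v0) N2.N2=(alive,v0) | N0.N0=(alive,v0) N0.N1=(alive,v0) N0.N2=(alive,v0)
Op 3: N1 marks N0=suspect -> (suspect,v1)
Op 4: gossip N0<->N2 -> N0.N0=(alive,v0) N0.N1=(alive,v0) N0.N2=(alive,v0) | N2.N0=(alive,v0) N2.N1=(alive,v0) N2.N2=(alive,v0)
Op 5: N0 marks N0=dead -> (dead,v1)
Op 6: N1 marks N2=dead -> (dead,v1)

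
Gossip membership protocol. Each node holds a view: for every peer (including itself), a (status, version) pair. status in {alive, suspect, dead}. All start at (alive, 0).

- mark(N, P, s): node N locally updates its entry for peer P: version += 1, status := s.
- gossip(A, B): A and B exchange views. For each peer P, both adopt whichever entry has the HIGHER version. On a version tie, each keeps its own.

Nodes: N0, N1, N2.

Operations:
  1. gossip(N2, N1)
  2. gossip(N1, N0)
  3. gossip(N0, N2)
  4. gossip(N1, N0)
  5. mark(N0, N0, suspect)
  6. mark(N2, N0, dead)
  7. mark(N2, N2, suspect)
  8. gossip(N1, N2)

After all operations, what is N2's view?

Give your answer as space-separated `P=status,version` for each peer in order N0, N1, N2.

Answer: N0=dead,1 N1=alive,0 N2=suspect,1

Derivation:
Op 1: gossip N2<->N1 -> N2.N0=(alive,v0) N2.N1=(alive,v0) N2.N2=(alive,v0) | N1.N0=(alive,v0) N1.N1=(alive,v0) N1.N2=(alive,v0)
Op 2: gossip N1<->N0 -> N1.N0=(alive,v0) N1.N1=(alive,v0) N1.N2=(alive,v0) | N0.N0=(alive,v0) N0.N1=(alive,v0) N0.N2=(alive,v0)
Op 3: gossip N0<->N2 -> N0.N0=(alive,v0) N0.N1=(alive,v0) N0.N2=(alive,v0) | N2.N0=(alive,v0) N2.N1=(alive,v0) N2.N2=(alive,v0)
Op 4: gossip N1<->N0 -> N1.N0=(alive,v0) N1.N1=(alive,v0) N1.N2=(alive,v0) | N0.N0=(alive,v0) N0.N1=(alive,v0) N0.N2=(alive,v0)
Op 5: N0 marks N0=suspect -> (suspect,v1)
Op 6: N2 marks N0=dead -> (dead,v1)
Op 7: N2 marks N2=suspect -> (suspect,v1)
Op 8: gossip N1<->N2 -> N1.N0=(dead,v1) N1.N1=(alive,v0) N1.N2=(suspect,v1) | N2.N0=(dead,v1) N2.N1=(alive,v0) N2.N2=(suspect,v1)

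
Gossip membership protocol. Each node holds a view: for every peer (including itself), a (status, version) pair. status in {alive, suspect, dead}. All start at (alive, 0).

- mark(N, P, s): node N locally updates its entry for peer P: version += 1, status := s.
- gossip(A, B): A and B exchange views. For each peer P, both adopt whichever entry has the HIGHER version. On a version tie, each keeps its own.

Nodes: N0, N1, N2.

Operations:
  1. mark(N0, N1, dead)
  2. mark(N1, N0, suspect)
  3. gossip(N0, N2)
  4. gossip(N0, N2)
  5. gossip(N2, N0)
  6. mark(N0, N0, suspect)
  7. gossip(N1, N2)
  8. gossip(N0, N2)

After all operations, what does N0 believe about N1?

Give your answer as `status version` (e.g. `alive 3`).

Answer: dead 1

Derivation:
Op 1: N0 marks N1=dead -> (dead,v1)
Op 2: N1 marks N0=suspect -> (suspect,v1)
Op 3: gossip N0<->N2 -> N0.N0=(alive,v0) N0.N1=(dead,v1) N0.N2=(alive,v0) | N2.N0=(alive,v0) N2.N1=(dead,v1) N2.N2=(alive,v0)
Op 4: gossip N0<->N2 -> N0.N0=(alive,v0) N0.N1=(dead,v1) N0.N2=(alive,v0) | N2.N0=(alive,v0) N2.N1=(dead,v1) N2.N2=(alive,v0)
Op 5: gossip N2<->N0 -> N2.N0=(alive,v0) N2.N1=(dead,v1) N2.N2=(alive,v0) | N0.N0=(alive,v0) N0.N1=(dead,v1) N0.N2=(alive,v0)
Op 6: N0 marks N0=suspect -> (suspect,v1)
Op 7: gossip N1<->N2 -> N1.N0=(suspect,v1) N1.N1=(dead,v1) N1.N2=(alive,v0) | N2.N0=(suspect,v1) N2.N1=(dead,v1) N2.N2=(alive,v0)
Op 8: gossip N0<->N2 -> N0.N0=(suspect,v1) N0.N1=(dead,v1) N0.N2=(alive,v0) | N2.N0=(suspect,v1) N2.N1=(dead,v1) N2.N2=(alive,v0)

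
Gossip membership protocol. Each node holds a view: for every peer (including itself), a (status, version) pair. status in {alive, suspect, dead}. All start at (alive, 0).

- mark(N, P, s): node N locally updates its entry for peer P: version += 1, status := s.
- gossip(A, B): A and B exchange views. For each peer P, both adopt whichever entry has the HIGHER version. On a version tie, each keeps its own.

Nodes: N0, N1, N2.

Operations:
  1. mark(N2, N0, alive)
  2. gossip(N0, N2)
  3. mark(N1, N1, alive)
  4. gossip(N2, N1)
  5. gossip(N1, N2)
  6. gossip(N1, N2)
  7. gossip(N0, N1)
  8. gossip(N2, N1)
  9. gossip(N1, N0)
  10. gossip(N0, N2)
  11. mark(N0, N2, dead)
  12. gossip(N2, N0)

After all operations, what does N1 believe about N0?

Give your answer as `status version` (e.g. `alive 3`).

Answer: alive 1

Derivation:
Op 1: N2 marks N0=alive -> (alive,v1)
Op 2: gossip N0<->N2 -> N0.N0=(alive,v1) N0.N1=(alive,v0) N0.N2=(alive,v0) | N2.N0=(alive,v1) N2.N1=(alive,v0) N2.N2=(alive,v0)
Op 3: N1 marks N1=alive -> (alive,v1)
Op 4: gossip N2<->N1 -> N2.N0=(alive,v1) N2.N1=(alive,v1) N2.N2=(alive,v0) | N1.N0=(alive,v1) N1.N1=(alive,v1) N1.N2=(alive,v0)
Op 5: gossip N1<->N2 -> N1.N0=(alive,v1) N1.N1=(alive,v1) N1.N2=(alive,v0) | N2.N0=(alive,v1) N2.N1=(alive,v1) N2.N2=(alive,v0)
Op 6: gossip N1<->N2 -> N1.N0=(alive,v1) N1.N1=(alive,v1) N1.N2=(alive,v0) | N2.N0=(alive,v1) N2.N1=(alive,v1) N2.N2=(alive,v0)
Op 7: gossip N0<->N1 -> N0.N0=(alive,v1) N0.N1=(alive,v1) N0.N2=(alive,v0) | N1.N0=(alive,v1) N1.N1=(alive,v1) N1.N2=(alive,v0)
Op 8: gossip N2<->N1 -> N2.N0=(alive,v1) N2.N1=(alive,v1) N2.N2=(alive,v0) | N1.N0=(alive,v1) N1.N1=(alive,v1) N1.N2=(alive,v0)
Op 9: gossip N1<->N0 -> N1.N0=(alive,v1) N1.N1=(alive,v1) N1.N2=(alive,v0) | N0.N0=(alive,v1) N0.N1=(alive,v1) N0.N2=(alive,v0)
Op 10: gossip N0<->N2 -> N0.N0=(alive,v1) N0.N1=(alive,v1) N0.N2=(alive,v0) | N2.N0=(alive,v1) N2.N1=(alive,v1) N2.N2=(alive,v0)
Op 11: N0 marks N2=dead -> (dead,v1)
Op 12: gossip N2<->N0 -> N2.N0=(alive,v1) N2.N1=(alive,v1) N2.N2=(dead,v1) | N0.N0=(alive,v1) N0.N1=(alive,v1) N0.N2=(dead,v1)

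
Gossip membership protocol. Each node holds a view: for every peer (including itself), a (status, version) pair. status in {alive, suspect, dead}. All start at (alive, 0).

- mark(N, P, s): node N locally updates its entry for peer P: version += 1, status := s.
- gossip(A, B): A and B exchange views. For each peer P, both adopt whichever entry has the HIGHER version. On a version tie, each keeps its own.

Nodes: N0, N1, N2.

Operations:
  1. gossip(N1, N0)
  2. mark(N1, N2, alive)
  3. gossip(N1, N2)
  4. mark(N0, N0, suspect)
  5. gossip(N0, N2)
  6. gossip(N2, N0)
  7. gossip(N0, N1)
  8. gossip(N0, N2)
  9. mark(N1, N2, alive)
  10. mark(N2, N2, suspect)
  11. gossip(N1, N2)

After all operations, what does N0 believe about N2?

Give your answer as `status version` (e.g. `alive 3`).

Answer: alive 1

Derivation:
Op 1: gossip N1<->N0 -> N1.N0=(alive,v0) N1.N1=(alive,v0) N1.N2=(alive,v0) | N0.N0=(alive,v0) N0.N1=(alive,v0) N0.N2=(alive,v0)
Op 2: N1 marks N2=alive -> (alive,v1)
Op 3: gossip N1<->N2 -> N1.N0=(alive,v0) N1.N1=(alive,v0) N1.N2=(alive,v1) | N2.N0=(alive,v0) N2.N1=(alive,v0) N2.N2=(alive,v1)
Op 4: N0 marks N0=suspect -> (suspect,v1)
Op 5: gossip N0<->N2 -> N0.N0=(suspect,v1) N0.N1=(alive,v0) N0.N2=(alive,v1) | N2.N0=(suspect,v1) N2.N1=(alive,v0) N2.N2=(alive,v1)
Op 6: gossip N2<->N0 -> N2.N0=(suspect,v1) N2.N1=(alive,v0) N2.N2=(alive,v1) | N0.N0=(suspect,v1) N0.N1=(alive,v0) N0.N2=(alive,v1)
Op 7: gossip N0<->N1 -> N0.N0=(suspect,v1) N0.N1=(alive,v0) N0.N2=(alive,v1) | N1.N0=(suspect,v1) N1.N1=(alive,v0) N1.N2=(alive,v1)
Op 8: gossip N0<->N2 -> N0.N0=(suspect,v1) N0.N1=(alive,v0) N0.N2=(alive,v1) | N2.N0=(suspect,v1) N2.N1=(alive,v0) N2.N2=(alive,v1)
Op 9: N1 marks N2=alive -> (alive,v2)
Op 10: N2 marks N2=suspect -> (suspect,v2)
Op 11: gossip N1<->N2 -> N1.N0=(suspect,v1) N1.N1=(alive,v0) N1.N2=(alive,v2) | N2.N0=(suspect,v1) N2.N1=(alive,v0) N2.N2=(suspect,v2)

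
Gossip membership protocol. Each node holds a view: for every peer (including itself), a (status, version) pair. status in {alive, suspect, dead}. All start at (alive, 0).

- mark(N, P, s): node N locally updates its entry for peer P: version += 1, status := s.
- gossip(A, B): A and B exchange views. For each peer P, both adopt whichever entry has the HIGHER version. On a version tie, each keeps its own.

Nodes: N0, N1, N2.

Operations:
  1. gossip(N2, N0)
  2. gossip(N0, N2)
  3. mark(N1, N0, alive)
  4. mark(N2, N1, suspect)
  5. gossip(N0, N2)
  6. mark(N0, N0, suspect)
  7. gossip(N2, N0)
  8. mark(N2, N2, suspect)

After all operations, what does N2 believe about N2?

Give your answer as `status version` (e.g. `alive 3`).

Answer: suspect 1

Derivation:
Op 1: gossip N2<->N0 -> N2.N0=(alive,v0) N2.N1=(alive,v0) N2.N2=(alive,v0) | N0.N0=(alive,v0) N0.N1=(alive,v0) N0.N2=(alive,v0)
Op 2: gossip N0<->N2 -> N0.N0=(alive,v0) N0.N1=(alive,v0) N0.N2=(alive,v0) | N2.N0=(alive,v0) N2.N1=(alive,v0) N2.N2=(alive,v0)
Op 3: N1 marks N0=alive -> (alive,v1)
Op 4: N2 marks N1=suspect -> (suspect,v1)
Op 5: gossip N0<->N2 -> N0.N0=(alive,v0) N0.N1=(suspect,v1) N0.N2=(alive,v0) | N2.N0=(alive,v0) N2.N1=(suspect,v1) N2.N2=(alive,v0)
Op 6: N0 marks N0=suspect -> (suspect,v1)
Op 7: gossip N2<->N0 -> N2.N0=(suspect,v1) N2.N1=(suspect,v1) N2.N2=(alive,v0) | N0.N0=(suspect,v1) N0.N1=(suspect,v1) N0.N2=(alive,v0)
Op 8: N2 marks N2=suspect -> (suspect,v1)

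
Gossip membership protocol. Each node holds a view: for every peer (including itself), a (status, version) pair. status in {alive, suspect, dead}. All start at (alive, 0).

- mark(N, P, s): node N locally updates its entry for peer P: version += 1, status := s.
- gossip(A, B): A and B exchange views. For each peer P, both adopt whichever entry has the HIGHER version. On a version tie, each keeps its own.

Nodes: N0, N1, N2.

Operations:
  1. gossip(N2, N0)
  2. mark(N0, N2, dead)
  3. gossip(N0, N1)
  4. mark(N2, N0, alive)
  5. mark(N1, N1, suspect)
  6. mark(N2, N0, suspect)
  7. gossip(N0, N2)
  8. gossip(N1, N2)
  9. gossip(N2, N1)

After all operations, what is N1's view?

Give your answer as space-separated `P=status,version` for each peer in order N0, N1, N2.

Answer: N0=suspect,2 N1=suspect,1 N2=dead,1

Derivation:
Op 1: gossip N2<->N0 -> N2.N0=(alive,v0) N2.N1=(alive,v0) N2.N2=(alive,v0) | N0.N0=(alive,v0) N0.N1=(alive,v0) N0.N2=(alive,v0)
Op 2: N0 marks N2=dead -> (dead,v1)
Op 3: gossip N0<->N1 -> N0.N0=(alive,v0) N0.N1=(alive,v0) N0.N2=(dead,v1) | N1.N0=(alive,v0) N1.N1=(alive,v0) N1.N2=(dead,v1)
Op 4: N2 marks N0=alive -> (alive,v1)
Op 5: N1 marks N1=suspect -> (suspect,v1)
Op 6: N2 marks N0=suspect -> (suspect,v2)
Op 7: gossip N0<->N2 -> N0.N0=(suspect,v2) N0.N1=(alive,v0) N0.N2=(dead,v1) | N2.N0=(suspect,v2) N2.N1=(alive,v0) N2.N2=(dead,v1)
Op 8: gossip N1<->N2 -> N1.N0=(suspect,v2) N1.N1=(suspect,v1) N1.N2=(dead,v1) | N2.N0=(suspect,v2) N2.N1=(suspect,v1) N2.N2=(dead,v1)
Op 9: gossip N2<->N1 -> N2.N0=(suspect,v2) N2.N1=(suspect,v1) N2.N2=(dead,v1) | N1.N0=(suspect,v2) N1.N1=(suspect,v1) N1.N2=(dead,v1)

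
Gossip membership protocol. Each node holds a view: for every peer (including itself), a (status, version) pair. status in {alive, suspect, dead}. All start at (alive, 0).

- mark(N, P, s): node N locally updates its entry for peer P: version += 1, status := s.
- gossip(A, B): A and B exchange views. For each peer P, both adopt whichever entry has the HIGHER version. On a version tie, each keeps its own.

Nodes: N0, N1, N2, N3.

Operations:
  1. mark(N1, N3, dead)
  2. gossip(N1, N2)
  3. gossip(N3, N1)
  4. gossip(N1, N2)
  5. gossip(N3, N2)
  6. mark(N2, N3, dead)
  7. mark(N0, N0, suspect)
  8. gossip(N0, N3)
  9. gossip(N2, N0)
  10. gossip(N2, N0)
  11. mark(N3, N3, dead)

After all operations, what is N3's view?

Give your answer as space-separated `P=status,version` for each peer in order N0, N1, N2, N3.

Op 1: N1 marks N3=dead -> (dead,v1)
Op 2: gossip N1<->N2 -> N1.N0=(alive,v0) N1.N1=(alive,v0) N1.N2=(alive,v0) N1.N3=(dead,v1) | N2.N0=(alive,v0) N2.N1=(alive,v0) N2.N2=(alive,v0) N2.N3=(dead,v1)
Op 3: gossip N3<->N1 -> N3.N0=(alive,v0) N3.N1=(alive,v0) N3.N2=(alive,v0) N3.N3=(dead,v1) | N1.N0=(alive,v0) N1.N1=(alive,v0) N1.N2=(alive,v0) N1.N3=(dead,v1)
Op 4: gossip N1<->N2 -> N1.N0=(alive,v0) N1.N1=(alive,v0) N1.N2=(alive,v0) N1.N3=(dead,v1) | N2.N0=(alive,v0) N2.N1=(alive,v0) N2.N2=(alive,v0) N2.N3=(dead,v1)
Op 5: gossip N3<->N2 -> N3.N0=(alive,v0) N3.N1=(alive,v0) N3.N2=(alive,v0) N3.N3=(dead,v1) | N2.N0=(alive,v0) N2.N1=(alive,v0) N2.N2=(alive,v0) N2.N3=(dead,v1)
Op 6: N2 marks N3=dead -> (dead,v2)
Op 7: N0 marks N0=suspect -> (suspect,v1)
Op 8: gossip N0<->N3 -> N0.N0=(suspect,v1) N0.N1=(alive,v0) N0.N2=(alive,v0) N0.N3=(dead,v1) | N3.N0=(suspect,v1) N3.N1=(alive,v0) N3.N2=(alive,v0) N3.N3=(dead,v1)
Op 9: gossip N2<->N0 -> N2.N0=(suspect,v1) N2.N1=(alive,v0) N2.N2=(alive,v0) N2.N3=(dead,v2) | N0.N0=(suspect,v1) N0.N1=(alive,v0) N0.N2=(alive,v0) N0.N3=(dead,v2)
Op 10: gossip N2<->N0 -> N2.N0=(suspect,v1) N2.N1=(alive,v0) N2.N2=(alive,v0) N2.N3=(dead,v2) | N0.N0=(suspect,v1) N0.N1=(alive,v0) N0.N2=(alive,v0) N0.N3=(dead,v2)
Op 11: N3 marks N3=dead -> (dead,v2)

Answer: N0=suspect,1 N1=alive,0 N2=alive,0 N3=dead,2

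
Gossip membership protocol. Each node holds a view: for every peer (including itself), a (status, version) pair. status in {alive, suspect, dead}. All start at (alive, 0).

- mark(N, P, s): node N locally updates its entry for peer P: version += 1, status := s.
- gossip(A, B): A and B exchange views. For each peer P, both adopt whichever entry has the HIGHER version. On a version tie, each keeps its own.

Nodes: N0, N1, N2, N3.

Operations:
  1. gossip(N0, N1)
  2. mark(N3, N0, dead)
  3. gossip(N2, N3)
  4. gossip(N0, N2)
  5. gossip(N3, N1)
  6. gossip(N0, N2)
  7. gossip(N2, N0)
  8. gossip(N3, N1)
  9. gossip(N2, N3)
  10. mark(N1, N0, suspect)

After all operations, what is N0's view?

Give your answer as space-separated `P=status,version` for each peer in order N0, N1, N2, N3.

Op 1: gossip N0<->N1 -> N0.N0=(alive,v0) N0.N1=(alive,v0) N0.N2=(alive,v0) N0.N3=(alive,v0) | N1.N0=(alive,v0) N1.N1=(alive,v0) N1.N2=(alive,v0) N1.N3=(alive,v0)
Op 2: N3 marks N0=dead -> (dead,v1)
Op 3: gossip N2<->N3 -> N2.N0=(dead,v1) N2.N1=(alive,v0) N2.N2=(alive,v0) N2.N3=(alive,v0) | N3.N0=(dead,v1) N3.N1=(alive,v0) N3.N2=(alive,v0) N3.N3=(alive,v0)
Op 4: gossip N0<->N2 -> N0.N0=(dead,v1) N0.N1=(alive,v0) N0.N2=(alive,v0) N0.N3=(alive,v0) | N2.N0=(dead,v1) N2.N1=(alive,v0) N2.N2=(alive,v0) N2.N3=(alive,v0)
Op 5: gossip N3<->N1 -> N3.N0=(dead,v1) N3.N1=(alive,v0) N3.N2=(alive,v0) N3.N3=(alive,v0) | N1.N0=(dead,v1) N1.N1=(alive,v0) N1.N2=(alive,v0) N1.N3=(alive,v0)
Op 6: gossip N0<->N2 -> N0.N0=(dead,v1) N0.N1=(alive,v0) N0.N2=(alive,v0) N0.N3=(alive,v0) | N2.N0=(dead,v1) N2.N1=(alive,v0) N2.N2=(alive,v0) N2.N3=(alive,v0)
Op 7: gossip N2<->N0 -> N2.N0=(dead,v1) N2.N1=(alive,v0) N2.N2=(alive,v0) N2.N3=(alive,v0) | N0.N0=(dead,v1) N0.N1=(alive,v0) N0.N2=(alive,v0) N0.N3=(alive,v0)
Op 8: gossip N3<->N1 -> N3.N0=(dead,v1) N3.N1=(alive,v0) N3.N2=(alive,v0) N3.N3=(alive,v0) | N1.N0=(dead,v1) N1.N1=(alive,v0) N1.N2=(alive,v0) N1.N3=(alive,v0)
Op 9: gossip N2<->N3 -> N2.N0=(dead,v1) N2.N1=(alive,v0) N2.N2=(alive,v0) N2.N3=(alive,v0) | N3.N0=(dead,v1) N3.N1=(alive,v0) N3.N2=(alive,v0) N3.N3=(alive,v0)
Op 10: N1 marks N0=suspect -> (suspect,v2)

Answer: N0=dead,1 N1=alive,0 N2=alive,0 N3=alive,0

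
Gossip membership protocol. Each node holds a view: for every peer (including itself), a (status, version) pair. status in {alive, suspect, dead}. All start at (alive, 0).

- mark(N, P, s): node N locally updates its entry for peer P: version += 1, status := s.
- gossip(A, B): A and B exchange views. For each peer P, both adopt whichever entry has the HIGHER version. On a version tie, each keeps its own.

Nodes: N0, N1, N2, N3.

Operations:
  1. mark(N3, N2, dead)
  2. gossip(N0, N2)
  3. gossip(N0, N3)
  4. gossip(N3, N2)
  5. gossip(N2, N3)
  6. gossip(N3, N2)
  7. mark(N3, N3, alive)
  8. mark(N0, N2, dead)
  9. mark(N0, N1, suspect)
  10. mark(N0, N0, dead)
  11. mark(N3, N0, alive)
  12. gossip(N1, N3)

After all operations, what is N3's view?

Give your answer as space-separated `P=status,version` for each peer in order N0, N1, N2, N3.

Answer: N0=alive,1 N1=alive,0 N2=dead,1 N3=alive,1

Derivation:
Op 1: N3 marks N2=dead -> (dead,v1)
Op 2: gossip N0<->N2 -> N0.N0=(alive,v0) N0.N1=(alive,v0) N0.N2=(alive,v0) N0.N3=(alive,v0) | N2.N0=(alive,v0) N2.N1=(alive,v0) N2.N2=(alive,v0) N2.N3=(alive,v0)
Op 3: gossip N0<->N3 -> N0.N0=(alive,v0) N0.N1=(alive,v0) N0.N2=(dead,v1) N0.N3=(alive,v0) | N3.N0=(alive,v0) N3.N1=(alive,v0) N3.N2=(dead,v1) N3.N3=(alive,v0)
Op 4: gossip N3<->N2 -> N3.N0=(alive,v0) N3.N1=(alive,v0) N3.N2=(dead,v1) N3.N3=(alive,v0) | N2.N0=(alive,v0) N2.N1=(alive,v0) N2.N2=(dead,v1) N2.N3=(alive,v0)
Op 5: gossip N2<->N3 -> N2.N0=(alive,v0) N2.N1=(alive,v0) N2.N2=(dead,v1) N2.N3=(alive,v0) | N3.N0=(alive,v0) N3.N1=(alive,v0) N3.N2=(dead,v1) N3.N3=(alive,v0)
Op 6: gossip N3<->N2 -> N3.N0=(alive,v0) N3.N1=(alive,v0) N3.N2=(dead,v1) N3.N3=(alive,v0) | N2.N0=(alive,v0) N2.N1=(alive,v0) N2.N2=(dead,v1) N2.N3=(alive,v0)
Op 7: N3 marks N3=alive -> (alive,v1)
Op 8: N0 marks N2=dead -> (dead,v2)
Op 9: N0 marks N1=suspect -> (suspect,v1)
Op 10: N0 marks N0=dead -> (dead,v1)
Op 11: N3 marks N0=alive -> (alive,v1)
Op 12: gossip N1<->N3 -> N1.N0=(alive,v1) N1.N1=(alive,v0) N1.N2=(dead,v1) N1.N3=(alive,v1) | N3.N0=(alive,v1) N3.N1=(alive,v0) N3.N2=(dead,v1) N3.N3=(alive,v1)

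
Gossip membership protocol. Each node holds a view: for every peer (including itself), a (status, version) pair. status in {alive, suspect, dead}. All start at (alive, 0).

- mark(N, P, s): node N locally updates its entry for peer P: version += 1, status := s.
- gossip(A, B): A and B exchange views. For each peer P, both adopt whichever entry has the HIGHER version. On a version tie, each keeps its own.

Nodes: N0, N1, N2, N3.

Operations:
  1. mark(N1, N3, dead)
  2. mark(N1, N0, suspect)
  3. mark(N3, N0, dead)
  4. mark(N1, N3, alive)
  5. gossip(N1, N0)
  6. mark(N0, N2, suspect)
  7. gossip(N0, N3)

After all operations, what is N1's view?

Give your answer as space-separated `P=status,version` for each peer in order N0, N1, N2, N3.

Op 1: N1 marks N3=dead -> (dead,v1)
Op 2: N1 marks N0=suspect -> (suspect,v1)
Op 3: N3 marks N0=dead -> (dead,v1)
Op 4: N1 marks N3=alive -> (alive,v2)
Op 5: gossip N1<->N0 -> N1.N0=(suspect,v1) N1.N1=(alive,v0) N1.N2=(alive,v0) N1.N3=(alive,v2) | N0.N0=(suspect,v1) N0.N1=(alive,v0) N0.N2=(alive,v0) N0.N3=(alive,v2)
Op 6: N0 marks N2=suspect -> (suspect,v1)
Op 7: gossip N0<->N3 -> N0.N0=(suspect,v1) N0.N1=(alive,v0) N0.N2=(suspect,v1) N0.N3=(alive,v2) | N3.N0=(dead,v1) N3.N1=(alive,v0) N3.N2=(suspect,v1) N3.N3=(alive,v2)

Answer: N0=suspect,1 N1=alive,0 N2=alive,0 N3=alive,2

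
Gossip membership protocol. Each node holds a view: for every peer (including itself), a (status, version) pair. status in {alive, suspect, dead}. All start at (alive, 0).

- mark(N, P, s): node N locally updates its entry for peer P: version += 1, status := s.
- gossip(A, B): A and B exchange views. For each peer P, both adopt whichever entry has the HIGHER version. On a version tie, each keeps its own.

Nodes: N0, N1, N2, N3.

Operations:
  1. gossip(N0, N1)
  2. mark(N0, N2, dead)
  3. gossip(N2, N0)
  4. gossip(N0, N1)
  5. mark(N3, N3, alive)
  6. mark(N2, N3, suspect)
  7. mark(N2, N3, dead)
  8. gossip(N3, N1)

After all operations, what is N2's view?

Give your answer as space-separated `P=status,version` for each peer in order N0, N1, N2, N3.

Op 1: gossip N0<->N1 -> N0.N0=(alive,v0) N0.N1=(alive,v0) N0.N2=(alive,v0) N0.N3=(alive,v0) | N1.N0=(alive,v0) N1.N1=(alive,v0) N1.N2=(alive,v0) N1.N3=(alive,v0)
Op 2: N0 marks N2=dead -> (dead,v1)
Op 3: gossip N2<->N0 -> N2.N0=(alive,v0) N2.N1=(alive,v0) N2.N2=(dead,v1) N2.N3=(alive,v0) | N0.N0=(alive,v0) N0.N1=(alive,v0) N0.N2=(dead,v1) N0.N3=(alive,v0)
Op 4: gossip N0<->N1 -> N0.N0=(alive,v0) N0.N1=(alive,v0) N0.N2=(dead,v1) N0.N3=(alive,v0) | N1.N0=(alive,v0) N1.N1=(alive,v0) N1.N2=(dead,v1) N1.N3=(alive,v0)
Op 5: N3 marks N3=alive -> (alive,v1)
Op 6: N2 marks N3=suspect -> (suspect,v1)
Op 7: N2 marks N3=dead -> (dead,v2)
Op 8: gossip N3<->N1 -> N3.N0=(alive,v0) N3.N1=(alive,v0) N3.N2=(dead,v1) N3.N3=(alive,v1) | N1.N0=(alive,v0) N1.N1=(alive,v0) N1.N2=(dead,v1) N1.N3=(alive,v1)

Answer: N0=alive,0 N1=alive,0 N2=dead,1 N3=dead,2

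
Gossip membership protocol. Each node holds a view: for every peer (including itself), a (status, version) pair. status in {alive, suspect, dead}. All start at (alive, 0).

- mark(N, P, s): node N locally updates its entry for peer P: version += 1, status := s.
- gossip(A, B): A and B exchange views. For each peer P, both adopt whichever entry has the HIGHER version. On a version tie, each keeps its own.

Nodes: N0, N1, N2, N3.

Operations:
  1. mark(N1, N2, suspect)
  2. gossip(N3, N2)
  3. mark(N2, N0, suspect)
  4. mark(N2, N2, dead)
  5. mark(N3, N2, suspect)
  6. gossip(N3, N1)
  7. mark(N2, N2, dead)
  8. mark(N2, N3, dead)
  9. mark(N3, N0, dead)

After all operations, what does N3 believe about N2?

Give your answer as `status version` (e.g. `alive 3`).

Op 1: N1 marks N2=suspect -> (suspect,v1)
Op 2: gossip N3<->N2 -> N3.N0=(alive,v0) N3.N1=(alive,v0) N3.N2=(alive,v0) N3.N3=(alive,v0) | N2.N0=(alive,v0) N2.N1=(alive,v0) N2.N2=(alive,v0) N2.N3=(alive,v0)
Op 3: N2 marks N0=suspect -> (suspect,v1)
Op 4: N2 marks N2=dead -> (dead,v1)
Op 5: N3 marks N2=suspect -> (suspect,v1)
Op 6: gossip N3<->N1 -> N3.N0=(alive,v0) N3.N1=(alive,v0) N3.N2=(suspect,v1) N3.N3=(alive,v0) | N1.N0=(alive,v0) N1.N1=(alive,v0) N1.N2=(suspect,v1) N1.N3=(alive,v0)
Op 7: N2 marks N2=dead -> (dead,v2)
Op 8: N2 marks N3=dead -> (dead,v1)
Op 9: N3 marks N0=dead -> (dead,v1)

Answer: suspect 1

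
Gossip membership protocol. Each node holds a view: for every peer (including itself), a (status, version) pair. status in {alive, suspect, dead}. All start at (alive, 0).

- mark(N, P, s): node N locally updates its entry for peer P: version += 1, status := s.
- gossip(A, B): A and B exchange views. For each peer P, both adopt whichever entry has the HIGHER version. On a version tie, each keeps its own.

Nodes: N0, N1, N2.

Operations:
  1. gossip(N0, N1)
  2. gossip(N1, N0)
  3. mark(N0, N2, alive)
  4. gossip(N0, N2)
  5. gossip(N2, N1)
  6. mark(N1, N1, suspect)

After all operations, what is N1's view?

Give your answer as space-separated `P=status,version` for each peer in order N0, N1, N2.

Op 1: gossip N0<->N1 -> N0.N0=(alive,v0) N0.N1=(alive,v0) N0.N2=(alive,v0) | N1.N0=(alive,v0) N1.N1=(alive,v0) N1.N2=(alive,v0)
Op 2: gossip N1<->N0 -> N1.N0=(alive,v0) N1.N1=(alive,v0) N1.N2=(alive,v0) | N0.N0=(alive,v0) N0.N1=(alive,v0) N0.N2=(alive,v0)
Op 3: N0 marks N2=alive -> (alive,v1)
Op 4: gossip N0<->N2 -> N0.N0=(alive,v0) N0.N1=(alive,v0) N0.N2=(alive,v1) | N2.N0=(alive,v0) N2.N1=(alive,v0) N2.N2=(alive,v1)
Op 5: gossip N2<->N1 -> N2.N0=(alive,v0) N2.N1=(alive,v0) N2.N2=(alive,v1) | N1.N0=(alive,v0) N1.N1=(alive,v0) N1.N2=(alive,v1)
Op 6: N1 marks N1=suspect -> (suspect,v1)

Answer: N0=alive,0 N1=suspect,1 N2=alive,1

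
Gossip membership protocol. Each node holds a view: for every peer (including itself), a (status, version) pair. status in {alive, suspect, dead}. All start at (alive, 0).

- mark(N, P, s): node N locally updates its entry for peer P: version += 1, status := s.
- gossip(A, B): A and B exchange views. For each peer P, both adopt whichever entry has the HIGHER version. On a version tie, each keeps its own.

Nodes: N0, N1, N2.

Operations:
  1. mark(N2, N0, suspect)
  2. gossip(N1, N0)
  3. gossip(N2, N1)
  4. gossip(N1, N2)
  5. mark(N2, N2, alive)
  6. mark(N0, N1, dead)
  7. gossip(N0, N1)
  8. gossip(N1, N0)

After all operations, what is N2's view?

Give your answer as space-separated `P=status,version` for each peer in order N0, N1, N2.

Op 1: N2 marks N0=suspect -> (suspect,v1)
Op 2: gossip N1<->N0 -> N1.N0=(alive,v0) N1.N1=(alive,v0) N1.N2=(alive,v0) | N0.N0=(alive,v0) N0.N1=(alive,v0) N0.N2=(alive,v0)
Op 3: gossip N2<->N1 -> N2.N0=(suspect,v1) N2.N1=(alive,v0) N2.N2=(alive,v0) | N1.N0=(suspect,v1) N1.N1=(alive,v0) N1.N2=(alive,v0)
Op 4: gossip N1<->N2 -> N1.N0=(suspect,v1) N1.N1=(alive,v0) N1.N2=(alive,v0) | N2.N0=(suspect,v1) N2.N1=(alive,v0) N2.N2=(alive,v0)
Op 5: N2 marks N2=alive -> (alive,v1)
Op 6: N0 marks N1=dead -> (dead,v1)
Op 7: gossip N0<->N1 -> N0.N0=(suspect,v1) N0.N1=(dead,v1) N0.N2=(alive,v0) | N1.N0=(suspect,v1) N1.N1=(dead,v1) N1.N2=(alive,v0)
Op 8: gossip N1<->N0 -> N1.N0=(suspect,v1) N1.N1=(dead,v1) N1.N2=(alive,v0) | N0.N0=(suspect,v1) N0.N1=(dead,v1) N0.N2=(alive,v0)

Answer: N0=suspect,1 N1=alive,0 N2=alive,1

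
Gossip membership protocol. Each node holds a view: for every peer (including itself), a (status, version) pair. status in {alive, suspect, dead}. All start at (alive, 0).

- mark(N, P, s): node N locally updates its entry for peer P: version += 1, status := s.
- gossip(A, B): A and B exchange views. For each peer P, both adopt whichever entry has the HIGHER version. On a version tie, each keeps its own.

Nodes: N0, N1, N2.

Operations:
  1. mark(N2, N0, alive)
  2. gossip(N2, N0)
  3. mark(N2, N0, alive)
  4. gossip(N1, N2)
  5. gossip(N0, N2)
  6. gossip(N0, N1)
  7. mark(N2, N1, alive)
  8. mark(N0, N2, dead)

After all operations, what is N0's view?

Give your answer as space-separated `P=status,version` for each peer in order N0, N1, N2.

Answer: N0=alive,2 N1=alive,0 N2=dead,1

Derivation:
Op 1: N2 marks N0=alive -> (alive,v1)
Op 2: gossip N2<->N0 -> N2.N0=(alive,v1) N2.N1=(alive,v0) N2.N2=(alive,v0) | N0.N0=(alive,v1) N0.N1=(alive,v0) N0.N2=(alive,v0)
Op 3: N2 marks N0=alive -> (alive,v2)
Op 4: gossip N1<->N2 -> N1.N0=(alive,v2) N1.N1=(alive,v0) N1.N2=(alive,v0) | N2.N0=(alive,v2) N2.N1=(alive,v0) N2.N2=(alive,v0)
Op 5: gossip N0<->N2 -> N0.N0=(alive,v2) N0.N1=(alive,v0) N0.N2=(alive,v0) | N2.N0=(alive,v2) N2.N1=(alive,v0) N2.N2=(alive,v0)
Op 6: gossip N0<->N1 -> N0.N0=(alive,v2) N0.N1=(alive,v0) N0.N2=(alive,v0) | N1.N0=(alive,v2) N1.N1=(alive,v0) N1.N2=(alive,v0)
Op 7: N2 marks N1=alive -> (alive,v1)
Op 8: N0 marks N2=dead -> (dead,v1)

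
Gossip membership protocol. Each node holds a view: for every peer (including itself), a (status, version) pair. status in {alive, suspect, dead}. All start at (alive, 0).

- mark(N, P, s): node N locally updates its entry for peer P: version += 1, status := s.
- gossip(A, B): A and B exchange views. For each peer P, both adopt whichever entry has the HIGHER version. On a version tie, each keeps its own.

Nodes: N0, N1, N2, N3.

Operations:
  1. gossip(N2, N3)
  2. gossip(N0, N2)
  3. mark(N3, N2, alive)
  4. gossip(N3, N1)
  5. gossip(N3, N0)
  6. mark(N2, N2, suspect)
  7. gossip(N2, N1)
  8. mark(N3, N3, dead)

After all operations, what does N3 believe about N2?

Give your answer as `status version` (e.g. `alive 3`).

Answer: alive 1

Derivation:
Op 1: gossip N2<->N3 -> N2.N0=(alive,v0) N2.N1=(alive,v0) N2.N2=(alive,v0) N2.N3=(alive,v0) | N3.N0=(alive,v0) N3.N1=(alive,v0) N3.N2=(alive,v0) N3.N3=(alive,v0)
Op 2: gossip N0<->N2 -> N0.N0=(alive,v0) N0.N1=(alive,v0) N0.N2=(alive,v0) N0.N3=(alive,v0) | N2.N0=(alive,v0) N2.N1=(alive,v0) N2.N2=(alive,v0) N2.N3=(alive,v0)
Op 3: N3 marks N2=alive -> (alive,v1)
Op 4: gossip N3<->N1 -> N3.N0=(alive,v0) N3.N1=(alive,v0) N3.N2=(alive,v1) N3.N3=(alive,v0) | N1.N0=(alive,v0) N1.N1=(alive,v0) N1.N2=(alive,v1) N1.N3=(alive,v0)
Op 5: gossip N3<->N0 -> N3.N0=(alive,v0) N3.N1=(alive,v0) N3.N2=(alive,v1) N3.N3=(alive,v0) | N0.N0=(alive,v0) N0.N1=(alive,v0) N0.N2=(alive,v1) N0.N3=(alive,v0)
Op 6: N2 marks N2=suspect -> (suspect,v1)
Op 7: gossip N2<->N1 -> N2.N0=(alive,v0) N2.N1=(alive,v0) N2.N2=(suspect,v1) N2.N3=(alive,v0) | N1.N0=(alive,v0) N1.N1=(alive,v0) N1.N2=(alive,v1) N1.N3=(alive,v0)
Op 8: N3 marks N3=dead -> (dead,v1)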